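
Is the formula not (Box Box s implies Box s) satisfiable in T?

No, unsatisfiable

1. not (Box Box s implies Box s), u
2. Box Box s, u
3. not Box s, u
4. Box s, u
5. s, u
6. not s, v
7. Box s, v
8. s, v
Accessibility: uRu, uRv, vRv
Branch closes: s and not s both at v.
All branches of the tableau close; one closing branch shown above.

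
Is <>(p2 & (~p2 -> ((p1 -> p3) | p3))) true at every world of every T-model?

Invalid (countermodel exists)

Tableau for the negation ~<>(p2 & (~p2 -> ((p1 -> p3) | p3))):
1. ~<>(p2 & (~p2 -> ((p1 -> p3) | p3))), 0
2. ~(p2 & (~p2 -> ((p1 -> p3) | p3))), 0
3. ~(~p2 -> ((p1 -> p3) | p3)), 0
4. ~p2, 0
5. ~((p1 -> p3) | p3), 0
6. ~(p1 -> p3), 0
7. ~p3, 0
8. p1, 0
Accessibility: 0R0
The negation has an open branch (countermodel exists).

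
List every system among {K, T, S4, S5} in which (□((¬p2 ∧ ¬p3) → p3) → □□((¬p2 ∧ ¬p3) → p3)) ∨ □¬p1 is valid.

T-tableau for the negation ¬((□((¬p2 ∧ ¬p3) → p3) → □□((¬p2 ∧ ¬p3) → p3)) ∨ □¬p1):
1. ¬((□((¬p2 ∧ ¬p3) → p3) → □□((¬p2 ∧ ¬p3) → p3)) ∨ □¬p1), 0
2. ¬(□((¬p2 ∧ ¬p3) → p3) → □□((¬p2 ∧ ¬p3) → p3)), 0   [¬∨-rule on 1]
3. ¬□¬p1, 0   [¬∨-rule on 1]
4. □((¬p2 ∧ ¬p3) → p3), 0   [¬→-rule on 2]
5. ¬□□((¬p2 ∧ ¬p3) → p3), 0   [¬→-rule on 2]
6. (¬p2 ∧ ¬p3) → p3, 0   [□-rule on 4 via 0R0]
7. p3, 0   [→-rule on 6 (branches; this branch)]
8. p1, 1   [¬□-rule on 3: fresh world 1, 0R1]
9. (¬p2 ∧ ¬p3) → p3, 1   [□-rule on 4 via 0R1]
10. p3, 1   [→-rule on 9 (branches; this branch)]
11. ¬□((¬p2 ∧ ¬p3) → p3), 2   [¬□-rule on 5: fresh world 2, 0R2]
12. (¬p2 ∧ ¬p3) → p3, 2   [□-rule on 4 via 0R2]
13. p3, 2   [→-rule on 12 (branches; this branch)]
14. ¬((¬p2 ∧ ¬p3) → p3), 3   [¬□-rule on 11: fresh world 3, 2R3]
15. ¬p2 ∧ ¬p3, 3   [¬→-rule on 14]
16. ¬p3, 3   [¬→-rule on 14]
17. ¬p2, 3   [∧-rule on 15]
Accessibility: 0R0, 0R1, 0R2, 1R1, 2R2, 2R3, 3R3
Complete open branch: countermodel on a T-frame, so not valid in T, nor in K (the same frame is also a K-frame).
S4-tableau for the negation ¬((□((¬p2 ∧ ¬p3) → p3) → □□((¬p2 ∧ ¬p3) → p3)) ∨ □¬p1):
1. ¬((□((¬p2 ∧ ¬p3) → p3) → □□((¬p2 ∧ ¬p3) → p3)) ∨ □¬p1), 0
2. ¬(□((¬p2 ∧ ¬p3) → p3) → □□((¬p2 ∧ ¬p3) → p3)), 0   [¬∨-rule on 1]
3. ¬□¬p1, 0   [¬∨-rule on 1]
4. □((¬p2 ∧ ¬p3) → p3), 0   [¬→-rule on 2]
5. ¬□□((¬p2 ∧ ¬p3) → p3), 0   [¬→-rule on 2]
6. (¬p2 ∧ ¬p3) → p3, 0   [□-rule on 4 via 0R0]
7. ¬(¬p2 ∧ ¬p3), 0   [→-rule on 6 (branches; this branch)]
8. p3, 0   [¬∧-rule on 7 (branches; this branch)]
9. p1, 1   [¬□-rule on 3: fresh world 1, 0R1]
10. (¬p2 ∧ ¬p3) → p3, 1   [□-rule on 4 via 0R1]
11. ¬(¬p2 ∧ ¬p3), 1   [→-rule on 10 (branches; this branch)]
12. p3, 1   [¬∧-rule on 11 (branches; this branch)]
13. ¬□((¬p2 ∧ ¬p3) → p3), 2   [¬□-rule on 5: fresh world 2, 0R2]
14. (¬p2 ∧ ¬p3) → p3, 2   [□-rule on 4 via 0R2]
15. ¬(¬p2 ∧ ¬p3), 2   [→-rule on 14 (branches; this branch)]
16. p3, 2   [¬∧-rule on 15 (branches; this branch)]
17. ¬((¬p2 ∧ ¬p3) → p3), 3   [¬□-rule on 13: fresh world 3, 2R3]
18. ¬p2 ∧ ¬p3, 3   [¬→-rule on 17]
19. ¬p3, 3   [¬→-rule on 17]
20. ¬p2, 3   [∧-rule on 18]
21. (¬p2 ∧ ¬p3) → p3, 3   [□-rule on 4 via 0R3]
22. ¬(¬p2 ∧ ¬p3), 3   [→-rule on 21 (branches; this branch)]
23. p3, 3   [¬∧-rule on 22 (branches; this branch)]
Accessibility: 0R0, 0R1, 0R2, 0R3, 1R1, 2R2, 2R3, 3R3
Branch closes: p3 and ¬p3 both at 3.
Every branch closes (one shown): valid in S4, hence also in S5 (every theorem of S4 is a theorem of S5).

S4, S5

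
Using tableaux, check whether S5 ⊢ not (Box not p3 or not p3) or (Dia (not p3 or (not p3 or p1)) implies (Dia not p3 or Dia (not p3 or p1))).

Yes, valid

Tableau for the negation not (not (Box not p3 or not p3) or (Dia (not p3 or (not p3 or p1)) implies (Dia not p3 or Dia (not p3 or p1)))):
1. not (not (Box not p3 or not p3) or (Dia (not p3 or (not p3 or p1)) implies (Dia not p3 or Dia (not p3 or p1)))), w0
2. Box not p3 or not p3, w0
3. not (Dia (not p3 or (not p3 or p1)) implies (Dia not p3 or Dia (not p3 or p1))), w0
4. Dia (not p3 or (not p3 or p1)), w0
5. not (Dia not p3 or Dia (not p3 or p1)), w0
6. not Dia not p3, w0
7. not Dia (not p3 or p1), w0
8. p3, w0
9. not (not p3 or p1), w0
10. not p1, w0
11. Box not p3, w0
12. not p3, w0
Accessibility: w0Rw0
Branch closes: p3 and not p3 both at w0.
All branches of the negation close; one closing branch shown above.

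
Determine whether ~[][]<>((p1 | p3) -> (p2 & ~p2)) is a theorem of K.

Tableau for the negation [][]<>((p1 | p3) -> (p2 & ~p2)):
1. [][]<>((p1 | p3) -> (p2 & ~p2)), w0
The negation has an open branch (countermodel exists).

Invalid (countermodel exists)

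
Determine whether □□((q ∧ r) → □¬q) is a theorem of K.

Tableau for the negation ¬□□((q ∧ r) → □¬q):
1. ¬□□((q ∧ r) → □¬q), w0
2. ¬□((q ∧ r) → □¬q), w1
3. ¬((q ∧ r) → □¬q), w2
4. q ∧ r, w2
5. ¬□¬q, w2
6. q, w2
7. r, w2
8. q, w3
Accessibility: w0Rw1, w1Rw2, w2Rw3
The negation has an open branch (countermodel exists).

Invalid (countermodel exists)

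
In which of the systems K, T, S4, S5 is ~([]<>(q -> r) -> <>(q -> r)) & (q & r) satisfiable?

K

K-tableau for the formula:
1. ~([]<>(q -> r) -> <>(q -> r)) & (q & r), w0
2. ~([]<>(q -> r) -> <>(q -> r)), w0
3. q & r, w0
4. []<>(q -> r), w0
5. ~<>(q -> r), w0
6. q, w0
7. r, w0
Complete open branch: satisfiable in K.
T-tableau for the formula:
1. ~([]<>(q -> r) -> <>(q -> r)) & (q & r), w0
2. ~([]<>(q -> r) -> <>(q -> r)), w0
3. q & r, w0
4. []<>(q -> r), w0
5. ~<>(q -> r), w0
6. q, w0
7. r, w0
8. <>(q -> r), w0
9. ~(q -> r), w0
10. ~r, w0
Accessibility: w0Rw0
Branch closes: r and ~r both at w0.
Every branch closes (one shown): unsatisfiable in T, hence also in S4, S5 (every S4/S5-frame is a T-frame).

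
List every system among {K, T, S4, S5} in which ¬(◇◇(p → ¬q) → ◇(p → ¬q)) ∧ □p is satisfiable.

K, T

S4-tableau for the formula:
1. ¬(◇◇(p → ¬q) → ◇(p → ¬q)) ∧ □p, w0
2. ¬(◇◇(p → ¬q) → ◇(p → ¬q)), w0
3. □p, w0
4. ◇◇(p → ¬q), w0
5. ¬◇(p → ¬q), w0
6. p, w0
7. ¬(p → ¬q), w0
8. q, w0
9. ◇(p → ¬q), w1
10. p, w1
11. ¬(p → ¬q), w1
12. q, w1
13. p → ¬q, w2
14. p, w2
15. ¬(p → ¬q), w2
16. q, w2
17. ¬q, w2
Accessibility: w0Rw0, w0Rw1, w0Rw2, w1Rw1, w1Rw2, w2Rw2
Branch closes: q and ¬q both at w2.
Every branch closes (one shown): unsatisfiable in S4, hence also in S5 (every S5-frame is an S4-frame).
T-tableau for the formula:
1. ¬(◇◇(p → ¬q) → ◇(p → ¬q)) ∧ □p, w0
2. ¬(◇◇(p → ¬q) → ◇(p → ¬q)), w0
3. □p, w0
4. ◇◇(p → ¬q), w0
5. ¬◇(p → ¬q), w0
6. p, w0
7. ¬(p → ¬q), w0
8. q, w0
9. ◇(p → ¬q), w1
10. p, w1
11. ¬(p → ¬q), w1
12. q, w1
13. p → ¬q, w2
14. ¬q, w2
Accessibility: w0Rw0, w0Rw1, w1Rw1, w1Rw2, w2Rw2
Complete open branch: satisfiable in T, hence also in K (this T-model is also a K-model).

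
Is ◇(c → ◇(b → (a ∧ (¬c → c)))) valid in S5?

Not valid

Tableau for the negation ¬◇(c → ◇(b → (a ∧ (¬c → c)))):
1. ¬◇(c → ◇(b → (a ∧ (¬c → c)))), u
2. ¬(c → ◇(b → (a ∧ (¬c → c)))), u
3. c, u
4. ¬◇(b → (a ∧ (¬c → c))), u
5. ¬(b → (a ∧ (¬c → c))), u
6. b, u
7. ¬(a ∧ (¬c → c)), u
8. ¬a, u
Accessibility: uRu
The negation has an open branch (countermodel exists).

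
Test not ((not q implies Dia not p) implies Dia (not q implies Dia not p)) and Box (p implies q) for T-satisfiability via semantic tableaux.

Unsatisfiable (every branch closes)

1. not ((not q implies Dia not p) implies Dia (not q implies Dia not p)) and Box (p implies q), 0
2. not ((not q implies Dia not p) implies Dia (not q implies Dia not p)), 0
3. Box (p implies q), 0
4. not q implies Dia not p, 0
5. not Dia (not q implies Dia not p), 0
6. p implies q, 0
7. not (not q implies Dia not p), 0
8. not q, 0
9. not Dia not p, 0
10. p, 0
11. Dia not p, 0
12. q, 0
Accessibility: 0R0
Branch closes: q and not q both at 0.
All branches of the tableau close; one closing branch shown above.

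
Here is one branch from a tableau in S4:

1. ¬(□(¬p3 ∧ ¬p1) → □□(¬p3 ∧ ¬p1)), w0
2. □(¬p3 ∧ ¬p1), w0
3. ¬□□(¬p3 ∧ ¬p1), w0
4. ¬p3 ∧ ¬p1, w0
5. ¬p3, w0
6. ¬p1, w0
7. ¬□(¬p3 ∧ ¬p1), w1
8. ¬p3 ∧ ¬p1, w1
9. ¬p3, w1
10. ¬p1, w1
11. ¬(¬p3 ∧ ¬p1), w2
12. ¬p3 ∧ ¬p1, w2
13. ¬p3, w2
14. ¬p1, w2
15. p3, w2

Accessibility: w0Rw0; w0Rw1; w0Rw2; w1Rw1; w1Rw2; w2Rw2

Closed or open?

Yes, closed

Both p3 and ¬p3 appear at w2.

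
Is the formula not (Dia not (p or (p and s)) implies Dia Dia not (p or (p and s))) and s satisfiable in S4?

1. not (Dia not (p or (p and s)) implies Dia Dia not (p or (p and s))) and s, w0
2. not (Dia not (p or (p and s)) implies Dia Dia not (p or (p and s))), w0   [and-rule on 1]
3. s, w0   [and-rule on 1]
4. Dia not (p or (p and s)), w0   [neg-implies-rule on 2]
5. not Dia Dia not (p or (p and s)), w0   [neg-implies-rule on 2]
6. not Dia not (p or (p and s)), w0   [neg-Dia-rule on 5 via w0Rw0]
7. p or (p and s), w0   [neg-Dia-rule on 6 via w0Rw0]
8. p and s, w0   [or-rule on 7 (branches; this branch)]
9. p, w0   [and-rule on 8]
10. not (p or (p and s)), w1   [Dia-rule on 4: fresh world w1, w0Rw1]
11. not p, w1   [neg-or-rule on 10]
12. not (p and s), w1   [neg-or-rule on 10]
13. not Dia not (p or (p and s)), w1   [neg-Dia-rule on 5 via w0Rw1]
14. p or (p and s), w1   [neg-Dia-rule on 6 via w0Rw1]
15. not s, w1   [neg-and-rule on 12 (branches; this branch)]
16. p and s, w1   [or-rule on 14 (branches; this branch)]
17. p, w1   [and-rule on 16]
18. s, w1   [and-rule on 16]
Accessibility: w0Rw0, w0Rw1, w1Rw1
Branch closes: p and not p both at w1.
All branches of the tableau close; one closing branch shown above.

No, unsatisfiable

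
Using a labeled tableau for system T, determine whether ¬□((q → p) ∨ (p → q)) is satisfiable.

1. ¬□((q → p) ∨ (p → q)), u
2. ¬((q → p) ∨ (p → q)), v
3. ¬(q → p), v
4. ¬(p → q), v
5. q, v
6. ¬p, v
7. p, v
8. ¬q, v
Accessibility: uRu, uRv, vRv
Branch closes: p and ¬p both at v.
All branches of the tableau close; one closing branch shown above.

No, unsatisfiable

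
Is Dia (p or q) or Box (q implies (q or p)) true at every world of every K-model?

Yes, valid

Tableau for the negation not (Dia (p or q) or Box (q implies (q or p))):
1. not (Dia (p or q) or Box (q implies (q or p))), 0
2. not Dia (p or q), 0
3. not Box (q implies (q or p)), 0
4. not (q implies (q or p)), 1
5. q, 1
6. not (q or p), 1
7. not q, 1
8. not p, 1
Accessibility: 0R1
Branch closes: q and not q both at 1.
Every branch of the negation's tableau closes; the branch above is one of them.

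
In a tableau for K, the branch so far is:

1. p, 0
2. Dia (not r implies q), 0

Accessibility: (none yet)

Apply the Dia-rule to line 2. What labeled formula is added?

a fresh world 1 with 0R1, and not r implies q at 1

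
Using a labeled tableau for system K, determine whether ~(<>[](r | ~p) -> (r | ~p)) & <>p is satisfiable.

Yes, satisfiable

1. ~(<>[](r | ~p) -> (r | ~p)) & <>p, w0
2. ~(<>[](r | ~p) -> (r | ~p)), w0
3. <>p, w0
4. <>[](r | ~p), w0
5. ~(r | ~p), w0
6. ~r, w0
7. p, w0
8. p, w1
9. [](r | ~p), w2
Accessibility: w0Rw1, w0Rw2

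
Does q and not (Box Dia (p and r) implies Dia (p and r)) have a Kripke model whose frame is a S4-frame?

Unsatisfiable (every branch closes)

1. q and not (Box Dia (p and r) implies Dia (p and r)), u
2. q, u
3. not (Box Dia (p and r) implies Dia (p and r)), u
4. Box Dia (p and r), u
5. not Dia (p and r), u
6. Dia (p and r), u
7. not (p and r), u
8. not r, u
9. p and r, v
10. p, v
11. r, v
12. Dia (p and r), v
13. not (p and r), v
14. not r, v
Accessibility: uRu, uRv, vRv
Branch closes: r and not r both at v.
All branches of the tableau close; one closing branch shown above.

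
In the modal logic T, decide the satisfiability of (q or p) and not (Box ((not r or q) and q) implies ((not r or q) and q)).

1. (q or p) and not (Box ((not r or q) and q) implies ((not r or q) and q)), u
2. q or p, u
3. not (Box ((not r or q) and q) implies ((not r or q) and q)), u
4. Box ((not r or q) and q), u
5. not ((not r or q) and q), u
6. (not r or q) and q, u
7. not r or q, u
8. q, u
9. p, u
10. not (not r or q), u
11. r, u
12. not q, u
Accessibility: uRu
Branch closes: q and not q both at u.
(One branch shown.) All branches close.

Unsatisfiable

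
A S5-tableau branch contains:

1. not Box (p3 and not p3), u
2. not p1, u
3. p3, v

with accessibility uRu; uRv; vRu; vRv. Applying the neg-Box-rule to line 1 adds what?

a fresh world w with uRw, and not (p3 and not p3) at w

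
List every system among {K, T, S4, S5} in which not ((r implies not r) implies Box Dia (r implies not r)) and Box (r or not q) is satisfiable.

S4-tableau for the formula:
1. not ((r implies not r) implies Box Dia (r implies not r)) and Box (r or not q), u
2. not ((r implies not r) implies Box Dia (r implies not r)), u
3. Box (r or not q), u
4. r implies not r, u
5. not Box Dia (r implies not r), u
6. r or not q, u
7. not r, u
8. not q, u
9. not Dia (r implies not r), v
10. r or not q, v
11. not (r implies not r), v
12. r, v
13. not q, v
Accessibility: uRu, uRv, vRv
Complete open branch: satisfiable in S4, hence also in K, T (this S4-model is also a K-model and a T-model).
S5-tableau for the formula:
1. not ((r implies not r) implies Box Dia (r implies not r)) and Box (r or not q), u
2. not ((r implies not r) implies Box Dia (r implies not r)), u
3. Box (r or not q), u
4. r implies not r, u
5. not Box Dia (r implies not r), u
6. r or not q, u
7. not r, u
8. not q, u
9. not Dia (r implies not r), v
10. r or not q, v
11. not (r implies not r), u
12. r, u
Accessibility: uRu, uRv, vRu, vRv
Branch closes: r and not r both at u.
Every branch closes (one shown): unsatisfiable in S5.

K, T, S4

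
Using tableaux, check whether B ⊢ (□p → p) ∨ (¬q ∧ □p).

Valid

Tableau for the negation ¬((□p → p) ∨ (¬q ∧ □p)):
1. ¬((□p → p) ∨ (¬q ∧ □p)), w0
2. ¬(□p → p), w0
3. ¬(¬q ∧ □p), w0
4. □p, w0
5. ¬p, w0
6. p, w0
Accessibility: w0Rw0
Branch closes: p and ¬p both at w0.
Every branch of the negation's tableau closes; the branch above is one of them.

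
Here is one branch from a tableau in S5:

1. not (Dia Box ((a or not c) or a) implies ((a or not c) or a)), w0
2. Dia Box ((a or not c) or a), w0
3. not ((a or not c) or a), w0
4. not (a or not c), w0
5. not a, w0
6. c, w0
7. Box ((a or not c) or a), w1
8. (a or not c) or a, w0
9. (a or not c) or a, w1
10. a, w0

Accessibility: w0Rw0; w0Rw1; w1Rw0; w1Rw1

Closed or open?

Yes, closed

Both a and not a appear at w0.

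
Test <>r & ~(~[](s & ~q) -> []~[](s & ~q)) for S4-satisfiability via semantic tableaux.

Satisfiable (open branch found)

1. <>r & ~(~[](s & ~q) -> []~[](s & ~q)), u
2. <>r, u
3. ~(~[](s & ~q) -> []~[](s & ~q)), u
4. ~[](s & ~q), u
5. ~[]~[](s & ~q), u
6. r, v
7. ~(s & ~q), w
8. q, w
9. [](s & ~q), x
10. s & ~q, x
11. s, x
12. ~q, x
Accessibility: uRu, uRv, uRw, uRx, vRv, wRw, xRx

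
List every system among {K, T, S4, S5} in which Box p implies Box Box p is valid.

S4, S5

T-tableau for the negation not (Box p implies Box Box p):
1. not (Box p implies Box Box p), w0
2. Box p, w0
3. not Box Box p, w0
4. p, w0
5. not Box p, w1
6. p, w1
7. not p, w2
Accessibility: w0Rw0, w0Rw1, w1Rw1, w1Rw2, w2Rw2
Complete open branch: countermodel on a T-frame, so not valid in T, nor in K (the same frame is also a K-frame).
S4-tableau for the negation not (Box p implies Box Box p):
1. not (Box p implies Box Box p), w0
2. Box p, w0
3. not Box Box p, w0
4. p, w0
5. not Box p, w1
6. p, w1
7. not p, w2
8. p, w2
Accessibility: w0Rw0, w0Rw1, w0Rw2, w1Rw1, w1Rw2, w2Rw2
Branch closes: p and not p both at w2.
Every branch closes (one shown): valid in S4, hence also in S5 (every theorem of S4 is a theorem of S5).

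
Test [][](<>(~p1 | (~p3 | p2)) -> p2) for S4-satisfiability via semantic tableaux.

Satisfiable

1. [][](<>(~p1 | (~p3 | p2)) -> p2), u
2. [](<>(~p1 | (~p3 | p2)) -> p2), u
3. <>(~p1 | (~p3 | p2)) -> p2, u
4. p2, u
Accessibility: uRu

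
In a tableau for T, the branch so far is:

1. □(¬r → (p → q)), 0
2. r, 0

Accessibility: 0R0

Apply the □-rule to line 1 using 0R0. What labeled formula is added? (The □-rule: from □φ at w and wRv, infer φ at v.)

¬r → (p → q), 0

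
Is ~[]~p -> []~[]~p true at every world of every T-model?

Invalid (countermodel exists)

Tableau for the negation ~(~[]~p -> []~[]~p):
1. ~(~[]~p -> []~[]~p), 0
2. ~[]~p, 0
3. ~[]~[]~p, 0
4. p, 1
5. []~p, 2
6. ~p, 2
Accessibility: 0R0, 0R1, 0R2, 1R1, 2R2
The negation has an open branch (countermodel exists).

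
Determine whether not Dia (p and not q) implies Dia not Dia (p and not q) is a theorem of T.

Valid in T

Tableau for the negation not (not Dia (p and not q) implies Dia not Dia (p and not q)):
1. not (not Dia (p and not q) implies Dia not Dia (p and not q)), w0
2. not Dia (p and not q), w0   [neg-implies-rule on 1]
3. not Dia not Dia (p and not q), w0   [neg-implies-rule on 1]
4. not (p and not q), w0   [neg-Dia-rule on 2 via w0Rw0]
5. Dia (p and not q), w0   [neg-Dia-rule on 3 via w0Rw0]
6. q, w0   [neg-and-rule on 4 (branches; this branch)]
7. p and not q, w1   [Dia-rule on 5: fresh world w1, w0Rw1]
8. p, w1   [and-rule on 7]
9. not q, w1   [and-rule on 7]
10. not (p and not q), w1   [neg-Dia-rule on 2 via w0Rw1]
11. Dia (p and not q), w1   [neg-Dia-rule on 3 via w0Rw1]
12. q, w1   [neg-and-rule on 10 (branches; this branch)]
Accessibility: w0Rw0, w0Rw1, w1Rw1
Branch closes: q and not q both at w1.
All branches of the negation close; one closing branch shown above.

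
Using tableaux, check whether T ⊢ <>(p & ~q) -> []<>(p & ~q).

Tableau for the negation ~(<>(p & ~q) -> []<>(p & ~q)):
1. ~(<>(p & ~q) -> []<>(p & ~q)), u
2. <>(p & ~q), u
3. ~[]<>(p & ~q), u
4. p & ~q, v
5. p, v
6. ~q, v
7. ~<>(p & ~q), w
8. ~(p & ~q), w
9. q, w
Accessibility: uRu, uRv, uRw, vRv, wRw
The negation has an open branch (countermodel exists).

Not valid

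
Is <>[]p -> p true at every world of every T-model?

Not valid

Tableau for the negation ~(<>[]p -> p):
1. ~(<>[]p -> p), u
2. <>[]p, u
3. ~p, u
4. []p, v
5. p, v
Accessibility: uRu, uRv, vRv
The negation has an open branch (countermodel exists).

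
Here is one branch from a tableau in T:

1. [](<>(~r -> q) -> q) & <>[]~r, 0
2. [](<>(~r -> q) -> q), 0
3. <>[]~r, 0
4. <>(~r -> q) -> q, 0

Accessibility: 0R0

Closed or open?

There is no literal clash: for every atom and world, at most one sign appears.

Not closed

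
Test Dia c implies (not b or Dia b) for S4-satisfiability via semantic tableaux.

1. Dia c implies (not b or Dia b), 0
2. not b or Dia b, 0
3. Dia b, 0
4. b, 1
Accessibility: 0R0, 0R1, 1R1

Yes, satisfiable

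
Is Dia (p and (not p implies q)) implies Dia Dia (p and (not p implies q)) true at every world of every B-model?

Tableau for the negation not (Dia (p and (not p implies q)) implies Dia Dia (p and (not p implies q))):
1. not (Dia (p and (not p implies q)) implies Dia Dia (p and (not p implies q))), 0
2. Dia (p and (not p implies q)), 0
3. not Dia Dia (p and (not p implies q)), 0
4. not Dia (p and (not p implies q)), 0
5. not (p and (not p implies q)), 0
6. not (not p implies q), 0
7. not p, 0
8. not q, 0
9. p and (not p implies q), 1
10. p, 1
11. not p implies q, 1
12. not Dia (p and (not p implies q)), 1
13. not (p and (not p implies q)), 1
14. q, 1
15. not (not p implies q), 1
16. not p, 1
17. not q, 1
Accessibility: 0R0, 0R1, 1R0, 1R1
Branch closes: p and not p both at 1.
Every branch of the negation's tableau closes; the branch above is one of them.

Valid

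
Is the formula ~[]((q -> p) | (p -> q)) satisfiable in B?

Unsatisfiable (every branch closes)

1. ~[]((q -> p) | (p -> q)), w0
2. ~((q -> p) | (p -> q)), w1
3. ~(q -> p), w1
4. ~(p -> q), w1
5. q, w1
6. ~p, w1
7. p, w1
8. ~q, w1
Accessibility: w0Rw0, w0Rw1, w1Rw0, w1Rw1
Branch closes: p and ~p both at w1.
Every branch closes; the branch above is one of them.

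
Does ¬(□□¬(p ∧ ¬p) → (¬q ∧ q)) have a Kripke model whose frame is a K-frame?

Yes, satisfiable

1. ¬(□□¬(p ∧ ¬p) → (¬q ∧ q)), w0
2. □□¬(p ∧ ¬p), w0   [¬→-rule on 1]
3. ¬(¬q ∧ q), w0   [¬→-rule on 1]
4. ¬q, w0   [¬∧-rule on 3 (branches; this branch)]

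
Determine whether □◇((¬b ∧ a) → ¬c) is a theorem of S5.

Invalid (countermodel exists)

Tableau for the negation ¬□◇((¬b ∧ a) → ¬c):
1. ¬□◇((¬b ∧ a) → ¬c), u
2. ¬◇((¬b ∧ a) → ¬c), v   [¬□-rule on 1: fresh world v, uRv]
3. ¬((¬b ∧ a) → ¬c), u   [¬◇-rule on 2 via vRu]
4. ¬b ∧ a, u   [¬→-rule on 3]
5. c, u   [¬→-rule on 3]
6. ¬b, u   [∧-rule on 4]
7. a, u   [∧-rule on 4]
8. ¬((¬b ∧ a) → ¬c), v   [¬◇-rule on 2 via vRv]
9. ¬b ∧ a, v   [¬→-rule on 8]
10. c, v   [¬→-rule on 8]
11. ¬b, v   [∧-rule on 9]
12. a, v   [∧-rule on 9]
Accessibility: uRu, uRv, vRu, vRv
The negation has an open branch (countermodel exists).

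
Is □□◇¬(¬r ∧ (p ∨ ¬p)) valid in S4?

Invalid (countermodel exists)

Tableau for the negation ¬□□◇¬(¬r ∧ (p ∨ ¬p)):
1. ¬□□◇¬(¬r ∧ (p ∨ ¬p)), w0
2. ¬□◇¬(¬r ∧ (p ∨ ¬p)), w1
3. ¬◇¬(¬r ∧ (p ∨ ¬p)), w2
4. ¬r ∧ (p ∨ ¬p), w2
5. ¬r, w2
6. p ∨ ¬p, w2
7. ¬p, w2
Accessibility: w0Rw0, w0Rw1, w0Rw2, w1Rw1, w1Rw2, w2Rw2
The negation has an open branch (countermodel exists).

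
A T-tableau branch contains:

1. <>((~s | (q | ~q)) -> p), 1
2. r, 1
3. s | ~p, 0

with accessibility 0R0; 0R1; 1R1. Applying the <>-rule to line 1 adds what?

a fresh world 2 with 1R2, and (~s | (q | ~q)) -> p at 2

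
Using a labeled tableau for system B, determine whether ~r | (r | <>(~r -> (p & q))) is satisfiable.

1. ~r | (r | <>(~r -> (p & q))), 0
2. r | <>(~r -> (p & q)), 0
3. <>(~r -> (p & q)), 0
4. ~r -> (p & q), 1
5. p & q, 1
6. p, 1
7. q, 1
Accessibility: 0R0, 0R1, 1R0, 1R1

Satisfiable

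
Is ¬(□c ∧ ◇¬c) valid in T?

Valid in T

Tableau for the negation □c ∧ ◇¬c:
1. □c ∧ ◇¬c, w0
2. □c, w0   [∧-rule on 1]
3. ◇¬c, w0   [∧-rule on 1]
4. c, w0   [□-rule on 2 via w0Rw0]
5. ¬c, w1   [◇-rule on 3: fresh world w1, w0Rw1]
6. c, w1   [□-rule on 2 via w0Rw1]
Accessibility: w0Rw0, w0Rw1, w1Rw1
Branch closes: c and ¬c both at w1.
All branches of the negation close; one closing branch shown above.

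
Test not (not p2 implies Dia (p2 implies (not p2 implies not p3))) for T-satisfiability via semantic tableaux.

Unsatisfiable

1. not (not p2 implies Dia (p2 implies (not p2 implies not p3))), u
2. not p2, u
3. not Dia (p2 implies (not p2 implies not p3)), u
4. not (p2 implies (not p2 implies not p3)), u
5. p2, u
6. not (not p2 implies not p3), u
Accessibility: uRu
Branch closes: p2 and not p2 both at u.
Every branch closes; the branch above is one of them.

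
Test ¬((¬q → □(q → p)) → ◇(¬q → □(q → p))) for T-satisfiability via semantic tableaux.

1. ¬((¬q → □(q → p)) → ◇(¬q → □(q → p))), w0
2. ¬q → □(q → p), w0
3. ¬◇(¬q → □(q → p)), w0
4. ¬(¬q → □(q → p)), w0
5. ¬q, w0
6. ¬□(q → p), w0
7. □(q → p), w0
8. q → p, w0
9. p, w0
10. ¬(q → p), w1
11. q, w1
12. ¬p, w1
13. ¬(¬q → □(q → p)), w1
14. ¬q, w1
15. ¬□(q → p), w1
Accessibility: w0Rw0, w0Rw1, w1Rw1
Branch closes: q and ¬q both at w1.
Every branch closes; the branch above is one of them.

Unsatisfiable (every branch closes)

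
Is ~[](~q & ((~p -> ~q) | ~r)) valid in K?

Invalid (countermodel exists)

Tableau for the negation [](~q & ((~p -> ~q) | ~r)):
1. [](~q & ((~p -> ~q) | ~r)), w0
The negation has an open branch (countermodel exists).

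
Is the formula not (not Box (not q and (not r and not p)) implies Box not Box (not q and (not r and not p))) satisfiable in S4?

1. not (not Box (not q and (not r and not p)) implies Box not Box (not q and (not r and not p))), w0
2. not Box (not q and (not r and not p)), w0
3. not Box not Box (not q and (not r and not p)), w0
4. not (not q and (not r and not p)), w1
5. not (not r and not p), w1
6. p, w1
7. Box (not q and (not r and not p)), w2
8. not q and (not r and not p), w2
9. not q, w2
10. not r and not p, w2
11. not r, w2
12. not p, w2
Accessibility: w0Rw0, w0Rw1, w0Rw2, w1Rw1, w2Rw2

Satisfiable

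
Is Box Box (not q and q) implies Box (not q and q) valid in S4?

Valid in S4

Tableau for the negation not (Box Box (not q and q) implies Box (not q and q)):
1. not (Box Box (not q and q) implies Box (not q and q)), 0
2. Box Box (not q and q), 0
3. not Box (not q and q), 0
4. Box (not q and q), 0
5. not q and q, 0
6. not q, 0
7. q, 0
Accessibility: 0R0
Branch closes: q and not q both at 0.
All branches of the negation close; one closing branch shown above.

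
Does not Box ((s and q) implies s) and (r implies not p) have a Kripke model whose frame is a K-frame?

Unsatisfiable

1. not Box ((s and q) implies s) and (r implies not p), u
2. not Box ((s and q) implies s), u   [and-rule on 1]
3. r implies not p, u   [and-rule on 1]
4. not p, u   [implies-rule on 3 (branches; this branch)]
5. not ((s and q) implies s), v   [neg-Box-rule on 2: fresh world v, uRv]
6. s and q, v   [neg-implies-rule on 5]
7. not s, v   [neg-implies-rule on 5]
8. s, v   [and-rule on 6]
9. q, v   [and-rule on 6]
Accessibility: uRv
Branch closes: s and not s both at v.
All branches of the tableau close; one closing branch shown above.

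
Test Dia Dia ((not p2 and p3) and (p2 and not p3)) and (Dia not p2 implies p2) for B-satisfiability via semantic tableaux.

No, unsatisfiable

1. Dia Dia ((not p2 and p3) and (p2 and not p3)) and (Dia not p2 implies p2), w0
2. Dia Dia ((not p2 and p3) and (p2 and not p3)), w0
3. Dia not p2 implies p2, w0
4. not Dia not p2, w0
5. p2, w0
6. Dia ((not p2 and p3) and (p2 and not p3)), w1
7. p2, w1
8. (not p2 and p3) and (p2 and not p3), w2
9. not p2 and p3, w2
10. p2 and not p3, w2
11. not p2, w2
12. p3, w2
13. p2, w2
14. not p3, w2
Accessibility: w0Rw0, w0Rw1, w1Rw0, w1Rw1, w1Rw2, w2Rw1, w2Rw2
Branch closes: p2 and not p2 both at w2.
Every branch closes; the branch above is one of them.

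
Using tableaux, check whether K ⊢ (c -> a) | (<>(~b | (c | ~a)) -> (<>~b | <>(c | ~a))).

Yes, valid

Tableau for the negation ~((c -> a) | (<>(~b | (c | ~a)) -> (<>~b | <>(c | ~a)))):
1. ~((c -> a) | (<>(~b | (c | ~a)) -> (<>~b | <>(c | ~a)))), 0
2. ~(c -> a), 0
3. ~(<>(~b | (c | ~a)) -> (<>~b | <>(c | ~a))), 0
4. c, 0
5. ~a, 0
6. <>(~b | (c | ~a)), 0
7. ~(<>~b | <>(c | ~a)), 0
8. ~<>~b, 0
9. ~<>(c | ~a), 0
10. ~b | (c | ~a), 1
11. b, 1
12. ~(c | ~a), 1
13. ~c, 1
14. a, 1
15. c | ~a, 1
16. ~a, 1
Accessibility: 0R1
Branch closes: a and ~a both at 1.
All branches of the negation close; one closing branch shown above.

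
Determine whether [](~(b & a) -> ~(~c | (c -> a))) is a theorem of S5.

Invalid (countermodel exists)

Tableau for the negation ~[](~(b & a) -> ~(~c | (c -> a))):
1. ~[](~(b & a) -> ~(~c | (c -> a))), w0
2. ~(~(b & a) -> ~(~c | (c -> a))), w1
3. ~(b & a), w1
4. ~c | (c -> a), w1
5. ~a, w1
6. c -> a, w1
7. ~c, w1
Accessibility: w0Rw0, w0Rw1, w1Rw0, w1Rw1
The negation has an open branch (countermodel exists).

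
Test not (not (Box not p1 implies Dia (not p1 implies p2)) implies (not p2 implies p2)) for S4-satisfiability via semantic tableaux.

Satisfiable (open branch found)

1. not (not (Box not p1 implies Dia (not p1 implies p2)) implies (not p2 implies p2)), w0
2. not (Box not p1 implies Dia (not p1 implies p2)), w0
3. not (not p2 implies p2), w0
4. Box not p1, w0
5. not Dia (not p1 implies p2), w0
6. not p2, w0
7. not p1, w0
8. not (not p1 implies p2), w0
Accessibility: w0Rw0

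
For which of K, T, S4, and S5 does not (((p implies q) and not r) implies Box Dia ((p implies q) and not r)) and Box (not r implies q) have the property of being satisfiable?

K, T, S4

S5-tableau for the formula:
1. not (((p implies q) and not r) implies Box Dia ((p implies q) and not r)) and Box (not r implies q), 0
2. not (((p implies q) and not r) implies Box Dia ((p implies q) and not r)), 0   [and-rule on 1]
3. Box (not r implies q), 0   [and-rule on 1]
4. (p implies q) and not r, 0   [neg-implies-rule on 2]
5. not Box Dia ((p implies q) and not r), 0   [neg-implies-rule on 2]
6. p implies q, 0   [and-rule on 4]
7. not r, 0   [and-rule on 4]
8. not r implies q, 0   [Box-rule on 3 via 0R0]
9. q, 0   [implies-rule on 6 (branches; this branch)]
10. not Dia ((p implies q) and not r), 1   [neg-Box-rule on 5: fresh world 1, 0R1]
11. not r implies q, 1   [Box-rule on 3 via 0R1]
12. not ((p implies q) and not r), 0   [neg-Dia-rule on 10 via 1R0]
13. not ((p implies q) and not r), 1   [neg-Dia-rule on 10 via 1R1]
14. q, 1   [implies-rule on 11 (branches; this branch)]
15. not (p implies q), 0   [neg-and-rule on 12 (branches; this branch)]
16. p, 0   [neg-implies-rule on 15]
17. not q, 0   [neg-implies-rule on 15]
Accessibility: 0R0, 0R1, 1R0, 1R1
Branch closes: q and not q both at 0.
Every branch closes (one shown): unsatisfiable in S5.
S4-tableau for the formula:
1. not (((p implies q) and not r) implies Box Dia ((p implies q) and not r)) and Box (not r implies q), 0
2. not (((p implies q) and not r) implies Box Dia ((p implies q) and not r)), 0   [and-rule on 1]
3. Box (not r implies q), 0   [and-rule on 1]
4. (p implies q) and not r, 0   [neg-implies-rule on 2]
5. not Box Dia ((p implies q) and not r), 0   [neg-implies-rule on 2]
6. p implies q, 0   [and-rule on 4]
7. not r, 0   [and-rule on 4]
8. not r implies q, 0   [Box-rule on 3 via 0R0]
9. q, 0   [implies-rule on 6 (branches; this branch)]
10. not Dia ((p implies q) and not r), 1   [neg-Box-rule on 5: fresh world 1, 0R1]
11. not r implies q, 1   [Box-rule on 3 via 0R1]
12. not ((p implies q) and not r), 1   [neg-Dia-rule on 10 via 1R1]
13. q, 1   [implies-rule on 11 (branches; this branch)]
14. r, 1   [neg-and-rule on 12 (branches; this branch)]
Accessibility: 0R0, 0R1, 1R1
Complete open branch: satisfiable in S4, hence also in K, T (this S4-model is also a K-model and a T-model).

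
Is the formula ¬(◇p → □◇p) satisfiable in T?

1. ¬(◇p → □◇p), w0
2. ◇p, w0
3. ¬□◇p, w0
4. p, w1
5. ¬◇p, w2
6. ¬p, w2
Accessibility: w0Rw0, w0Rw1, w0Rw2, w1Rw1, w2Rw2

Yes, satisfiable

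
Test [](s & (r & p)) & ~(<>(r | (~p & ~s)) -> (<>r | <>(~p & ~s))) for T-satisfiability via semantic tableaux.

Unsatisfiable

1. [](s & (r & p)) & ~(<>(r | (~p & ~s)) -> (<>r | <>(~p & ~s))), 0
2. [](s & (r & p)), 0
3. ~(<>(r | (~p & ~s)) -> (<>r | <>(~p & ~s))), 0
4. <>(r | (~p & ~s)), 0
5. ~(<>r | <>(~p & ~s)), 0
6. ~<>r, 0
7. ~<>(~p & ~s), 0
8. s & (r & p), 0
9. s, 0
10. r & p, 0
11. r, 0
12. p, 0
13. ~r, 0
Accessibility: 0R0
Branch closes: r and ~r both at 0.
All branches of the tableau close; one closing branch shown above.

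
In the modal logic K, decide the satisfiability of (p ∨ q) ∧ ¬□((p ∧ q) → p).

1. (p ∨ q) ∧ ¬□((p ∧ q) → p), 0
2. p ∨ q, 0   [∧-rule on 1]
3. ¬□((p ∧ q) → p), 0   [∧-rule on 1]
4. q, 0   [∨-rule on 2 (branches; this branch)]
5. ¬((p ∧ q) → p), 1   [¬□-rule on 3: fresh world 1, 0R1]
6. p ∧ q, 1   [¬→-rule on 5]
7. ¬p, 1   [¬→-rule on 5]
8. p, 1   [∧-rule on 6]
9. q, 1   [∧-rule on 6]
Accessibility: 0R1
Branch closes: p and ¬p both at 1.
(One branch shown.) All branches close.

Unsatisfiable (every branch closes)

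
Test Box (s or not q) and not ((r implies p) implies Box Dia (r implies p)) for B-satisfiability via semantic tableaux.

1. Box (s or not q) and not ((r implies p) implies Box Dia (r implies p)), w0
2. Box (s or not q), w0   [and-rule on 1]
3. not ((r implies p) implies Box Dia (r implies p)), w0   [and-rule on 1]
4. r implies p, w0   [neg-implies-rule on 3]
5. not Box Dia (r implies p), w0   [neg-implies-rule on 3]
6. s or not q, w0   [Box-rule on 2 via w0Rw0]
7. p, w0   [implies-rule on 4 (branches; this branch)]
8. not q, w0   [or-rule on 6 (branches; this branch)]
9. not Dia (r implies p), w1   [neg-Box-rule on 5: fresh world w1, w0Rw1]
10. s or not q, w1   [Box-rule on 2 via w0Rw1]
11. not (r implies p), w0   [neg-Dia-rule on 9 via w1Rw0]
12. r, w0   [neg-implies-rule on 11]
13. not p, w0   [neg-implies-rule on 11]
Accessibility: w0Rw0, w0Rw1, w1Rw0, w1Rw1
Branch closes: p and not p both at w0.
(One branch shown.) All branches close.

No, unsatisfiable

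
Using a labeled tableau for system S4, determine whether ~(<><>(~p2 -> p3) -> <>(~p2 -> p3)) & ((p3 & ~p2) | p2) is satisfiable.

Unsatisfiable

1. ~(<><>(~p2 -> p3) -> <>(~p2 -> p3)) & ((p3 & ~p2) | p2), u
2. ~(<><>(~p2 -> p3) -> <>(~p2 -> p3)), u   [&-rule on 1]
3. (p3 & ~p2) | p2, u   [&-rule on 1]
4. <><>(~p2 -> p3), u   [~->-rule on 2]
5. ~<>(~p2 -> p3), u   [~->-rule on 2]
6. ~(~p2 -> p3), u   [~<>-rule on 5 via uRu]
7. ~p2, u   [~->-rule on 6]
8. ~p3, u   [~->-rule on 6]
9. p3 & ~p2, u   [|-rule on 3 (branches; this branch)]
10. p3, u   [&-rule on 9]
Accessibility: uRu
Branch closes: p3 and ~p3 both at u.
Every branch closes; the branch above is one of them.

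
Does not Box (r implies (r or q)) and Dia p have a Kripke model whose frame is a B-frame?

Unsatisfiable

1. not Box (r implies (r or q)) and Dia p, w0
2. not Box (r implies (r or q)), w0   [and-rule on 1]
3. Dia p, w0   [and-rule on 1]
4. not (r implies (r or q)), w1   [neg-Box-rule on 2: fresh world w1, w0Rw1]
5. r, w1   [neg-implies-rule on 4]
6. not (r or q), w1   [neg-implies-rule on 4]
7. not r, w1   [neg-or-rule on 6]
8. not q, w1   [neg-or-rule on 6]
Accessibility: w0Rw0, w0Rw1, w1Rw0, w1Rw1
Branch closes: r and not r both at w1.
Every branch closes; the branch above is one of them.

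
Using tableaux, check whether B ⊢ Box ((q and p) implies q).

Valid in B

Tableau for the negation not Box ((q and p) implies q):
1. not Box ((q and p) implies q), 0
2. not ((q and p) implies q), 1   [neg-Box-rule on 1: fresh world 1, 0R1]
3. q and p, 1   [neg-implies-rule on 2]
4. not q, 1   [neg-implies-rule on 2]
5. q, 1   [and-rule on 3]
6. p, 1   [and-rule on 3]
Accessibility: 0R0, 0R1, 1R0, 1R1
Branch closes: q and not q both at 1.
All branches of the negation close; one closing branch shown above.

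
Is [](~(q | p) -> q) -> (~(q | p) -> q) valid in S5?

Yes, valid

Tableau for the negation ~([](~(q | p) -> q) -> (~(q | p) -> q)):
1. ~([](~(q | p) -> q) -> (~(q | p) -> q)), 0
2. [](~(q | p) -> q), 0
3. ~(~(q | p) -> q), 0
4. ~(q | p), 0
5. ~q, 0
6. ~p, 0
7. ~(q | p) -> q, 0
8. q | p, 0
9. p, 0
Accessibility: 0R0
Branch closes: p and ~p both at 0.
All branches of the negation close; one closing branch shown above.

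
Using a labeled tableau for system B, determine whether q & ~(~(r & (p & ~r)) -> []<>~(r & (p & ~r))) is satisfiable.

1. q & ~(~(r & (p & ~r)) -> []<>~(r & (p & ~r))), w0
2. q, w0
3. ~(~(r & (p & ~r)) -> []<>~(r & (p & ~r))), w0
4. ~(r & (p & ~r)), w0
5. ~[]<>~(r & (p & ~r)), w0
6. ~(p & ~r), w0
7. r, w0
8. ~<>~(r & (p & ~r)), w1
9. r & (p & ~r), w0
10. p & ~r, w0
11. p, w0
12. ~r, w0
Accessibility: w0Rw0, w0Rw1, w1Rw0, w1Rw1
Branch closes: r and ~r both at w0.
Every branch closes; the branch above is one of them.

Unsatisfiable (every branch closes)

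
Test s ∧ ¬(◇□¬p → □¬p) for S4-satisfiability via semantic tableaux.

Satisfiable

1. s ∧ ¬(◇□¬p → □¬p), u
2. s, u
3. ¬(◇□¬p → □¬p), u
4. ◇□¬p, u
5. ¬□¬p, u
6. □¬p, v
7. ¬p, v
8. p, w
Accessibility: uRu, uRv, uRw, vRv, wRw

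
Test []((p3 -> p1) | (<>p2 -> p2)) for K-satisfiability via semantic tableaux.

1. []((p3 -> p1) | (<>p2 -> p2)), w0

Yes, satisfiable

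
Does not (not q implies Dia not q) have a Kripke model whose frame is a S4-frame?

Unsatisfiable

1. not (not q implies Dia not q), u
2. not q, u
3. not Dia not q, u
4. q, u
Accessibility: uRu
Branch closes: q and not q both at u.
Every branch closes; the branch above is one of them.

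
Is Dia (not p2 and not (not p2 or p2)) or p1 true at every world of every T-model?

Not valid

Tableau for the negation not (Dia (not p2 and not (not p2 or p2)) or p1):
1. not (Dia (not p2 and not (not p2 or p2)) or p1), u
2. not Dia (not p2 and not (not p2 or p2)), u   [neg-or-rule on 1]
3. not p1, u   [neg-or-rule on 1]
4. not (not p2 and not (not p2 or p2)), u   [neg-Dia-rule on 2 via uRu]
5. not p2 or p2, u   [neg-and-rule on 4 (branches; this branch)]
6. p2, u   [or-rule on 5 (branches; this branch)]
Accessibility: uRu
The negation has an open branch (countermodel exists).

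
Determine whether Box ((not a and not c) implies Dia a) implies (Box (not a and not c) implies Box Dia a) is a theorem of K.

Tableau for the negation not (Box ((not a and not c) implies Dia a) implies (Box (not a and not c) implies Box Dia a)):
1. not (Box ((not a and not c) implies Dia a) implies (Box (not a and not c) implies Box Dia a)), u
2. Box ((not a and not c) implies Dia a), u   [neg-implies-rule on 1]
3. not (Box (not a and not c) implies Box Dia a), u   [neg-implies-rule on 1]
4. Box (not a and not c), u   [neg-implies-rule on 3]
5. not Box Dia a, u   [neg-implies-rule on 3]
6. not Dia a, v   [neg-Box-rule on 5: fresh world v, uRv]
7. (not a and not c) implies Dia a, v   [Box-rule on 2 via uRv]
8. not a and not c, v   [Box-rule on 4 via uRv]
9. not a, v   [and-rule on 8]
10. not c, v   [and-rule on 8]
11. Dia a, v   [implies-rule on 7 (branches; this branch)]
12. a, w   [Dia-rule on 11: fresh world w, vRw]
13. not a, w   [neg-Dia-rule on 6 via vRw]
Accessibility: uRv, vRw
Branch closes: a and not a both at w.
All branches of the negation close; one closing branch shown above.

Yes, valid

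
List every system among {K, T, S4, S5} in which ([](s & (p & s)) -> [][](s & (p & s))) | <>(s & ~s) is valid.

T-tableau for the negation ~(([](s & (p & s)) -> [][](s & (p & s))) | <>(s & ~s)):
1. ~(([](s & (p & s)) -> [][](s & (p & s))) | <>(s & ~s)), 0
2. ~([](s & (p & s)) -> [][](s & (p & s))), 0   [~|-rule on 1]
3. ~<>(s & ~s), 0   [~|-rule on 1]
4. [](s & (p & s)), 0   [~->-rule on 2]
5. ~[][](s & (p & s)), 0   [~->-rule on 2]
6. ~(s & ~s), 0   [~<>-rule on 3 via 0R0]
7. s & (p & s), 0   [[]-rule on 4 via 0R0]
8. s, 0   [&-rule on 7]
9. p & s, 0   [&-rule on 7]
10. p, 0   [&-rule on 9]
11. ~[](s & (p & s)), 1   [~[]-rule on 5: fresh world 1, 0R1]
12. ~(s & ~s), 1   [~<>-rule on 3 via 0R1]
13. s & (p & s), 1   [[]-rule on 4 via 0R1]
14. s, 1   [&-rule on 13]
15. p & s, 1   [&-rule on 13]
16. p, 1   [&-rule on 15]
17. ~(s & (p & s)), 2   [~[]-rule on 11: fresh world 2, 1R2]
18. ~(p & s), 2   [~&-rule on 17 (branches; this branch)]
19. ~s, 2   [~&-rule on 18 (branches; this branch)]
Accessibility: 0R0, 0R1, 1R1, 1R2, 2R2
Complete open branch: countermodel on a T-frame, so not valid in T, nor in K (the same frame is also a K-frame).
S4-tableau for the negation ~(([](s & (p & s)) -> [][](s & (p & s))) | <>(s & ~s)):
1. ~(([](s & (p & s)) -> [][](s & (p & s))) | <>(s & ~s)), 0
2. ~([](s & (p & s)) -> [][](s & (p & s))), 0   [~|-rule on 1]
3. ~<>(s & ~s), 0   [~|-rule on 1]
4. [](s & (p & s)), 0   [~->-rule on 2]
5. ~[][](s & (p & s)), 0   [~->-rule on 2]
6. ~(s & ~s), 0   [~<>-rule on 3 via 0R0]
7. s & (p & s), 0   [[]-rule on 4 via 0R0]
8. s, 0   [&-rule on 7]
9. p & s, 0   [&-rule on 7]
10. p, 0   [&-rule on 9]
11. ~[](s & (p & s)), 1   [~[]-rule on 5: fresh world 1, 0R1]
12. ~(s & ~s), 1   [~<>-rule on 3 via 0R1]
13. s & (p & s), 1   [[]-rule on 4 via 0R1]
14. s, 1   [&-rule on 13]
15. p & s, 1   [&-rule on 13]
16. p, 1   [&-rule on 15]
17. ~(s & (p & s)), 2   [~[]-rule on 11: fresh world 2, 1R2]
18. ~(s & ~s), 2   [~<>-rule on 3 via 0R2]
19. s & (p & s), 2   [[]-rule on 4 via 0R2]
20. s, 2   [&-rule on 19]
21. p & s, 2   [&-rule on 19]
22. p, 2   [&-rule on 21]
23. ~(p & s), 2   [~&-rule on 17 (branches; this branch)]
24. ~s, 2   [~&-rule on 23 (branches; this branch)]
Accessibility: 0R0, 0R1, 0R2, 1R1, 1R2, 2R2
Branch closes: s and ~s both at 2.
Every branch closes (one shown): valid in S4, hence also in S5 (every theorem of S4 is a theorem of S5).

S4, S5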